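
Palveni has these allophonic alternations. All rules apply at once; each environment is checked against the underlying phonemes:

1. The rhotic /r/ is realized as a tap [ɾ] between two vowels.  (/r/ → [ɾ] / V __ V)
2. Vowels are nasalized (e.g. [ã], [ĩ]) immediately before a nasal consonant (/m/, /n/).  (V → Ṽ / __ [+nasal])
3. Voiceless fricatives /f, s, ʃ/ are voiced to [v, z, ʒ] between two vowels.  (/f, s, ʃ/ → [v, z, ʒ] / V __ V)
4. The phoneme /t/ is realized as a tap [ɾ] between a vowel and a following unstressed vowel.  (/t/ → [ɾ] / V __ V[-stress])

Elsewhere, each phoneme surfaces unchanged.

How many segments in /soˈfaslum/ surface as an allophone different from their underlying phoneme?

2

Segments that undergo a rule: /f/ → [v] (rule 3); /u/ → [ũ] (rule 2).
All other segments surface unchanged.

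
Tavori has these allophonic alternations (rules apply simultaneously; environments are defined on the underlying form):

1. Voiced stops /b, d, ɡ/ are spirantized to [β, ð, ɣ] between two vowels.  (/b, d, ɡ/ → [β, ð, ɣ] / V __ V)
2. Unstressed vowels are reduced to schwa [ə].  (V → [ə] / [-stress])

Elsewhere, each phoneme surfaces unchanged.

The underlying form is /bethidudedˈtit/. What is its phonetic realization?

[bəthəðəðədˈtit]

/b/ (word-initial) fails the environment for rule 1, so it stays [b].
Rule 2 applies to /e/ (between /b/ and /t/: in an unstressed syllable) → [ə].
/t/ (between /e/ and /h/) is unaffected → [t].
/h/ — not in any rule's target class → [h].
/i/ meets the environment for rule 2 (in an unstressed syllable) → [ə].
/d/ meets the environment for rule 1 (between two vowels) → [ð].
/u/ (between /d/ and /d/): in an unstressed syllable, so rule 2 applies → [ə].
/d/ (between /u/ and /e/): between two vowels, so rule 1 applies → [ð].
/e/ — between /d/ and /d/, in an unstressed syllable — surfaces as [ə] (rule 2).
/d/ (between /e/ and /t/): rule 1 targets it, but not between two vowels → unchanged [d].
/t/ (between /d/ and /i/) is unaffected → [t].
/i/ (between /t/ and /t/) fails the environment for rule 2, so it stays [i].
/t/ (word-final): no rule targets it → [t].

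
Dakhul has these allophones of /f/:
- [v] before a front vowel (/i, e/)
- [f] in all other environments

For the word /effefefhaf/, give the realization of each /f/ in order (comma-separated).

Occurrence 1 (position 2): no conditioning environment matches → elsewhere allophone [f].
Occurrence 2 (position 3): before a front vowel (/i, e/) → [v].
Occurrence 3 (position 5): before a front vowel (/i, e/) → [v].
Occurrence 4 (position 7): no conditioning environment matches → elsewhere allophone [f].
Occurrence 5 (position 10): no conditioning environment matches → elsewhere allophone [f].

[f], [v], [v], [f], [f]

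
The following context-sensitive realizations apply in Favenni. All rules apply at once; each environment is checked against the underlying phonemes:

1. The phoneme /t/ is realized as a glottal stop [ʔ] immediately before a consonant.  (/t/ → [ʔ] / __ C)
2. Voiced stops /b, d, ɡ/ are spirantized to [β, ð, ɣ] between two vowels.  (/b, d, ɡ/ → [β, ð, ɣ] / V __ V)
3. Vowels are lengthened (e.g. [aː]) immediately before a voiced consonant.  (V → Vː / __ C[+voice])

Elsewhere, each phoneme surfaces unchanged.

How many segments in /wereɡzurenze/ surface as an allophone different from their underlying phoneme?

4

Segments that undergo a rule: /e/ → [eː] (rule 3); /e/ → [eː] (rule 3); /u/ → [uː] (rule 3); /e/ → [eː] (rule 3).
All other segments surface unchanged.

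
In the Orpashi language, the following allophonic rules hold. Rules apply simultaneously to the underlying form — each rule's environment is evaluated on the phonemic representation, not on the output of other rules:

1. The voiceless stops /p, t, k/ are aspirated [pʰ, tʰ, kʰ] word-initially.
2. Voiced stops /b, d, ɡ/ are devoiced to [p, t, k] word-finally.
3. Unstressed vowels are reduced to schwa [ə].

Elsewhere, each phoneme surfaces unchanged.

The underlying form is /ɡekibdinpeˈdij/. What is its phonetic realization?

/ɡ/ — word-initial; rule 2 does not apply here → [ɡ].
Rule 3 applies to /e/ (between /ɡ/ and /k/: in an unstressed syllable) → [ə].
/k/ (between /e/ and /i/): rule 1 targets it, but not word-initially → unchanged [k].
/i/ meets the environment for rule 3 (in an unstressed syllable) → [ə].
/b/ (between /i/ and /d/) fails the environment for rule 2, so it stays [b].
/d/ (between /b/ and /i/): rule 2 targets it, but not word-finally → unchanged [d].
/i/ (between /d/ and /n/) occurs in an unstressed syllable → [ə] by rule 3.
/p/ (between /n/ and /e/) fails the environment for rule 1, so it stays [p].
/e/ — between /p/ and /d/, in an unstressed syllable — surfaces as [ə] (rule 3).
/d/ (between /e/ and /i/) is in the target of rule 2 but the environment (word-finally) is not met → [d].
/i/ — between /d/ and /j/; rule 3 does not apply here → [i].

[ɡəkəbdənpəˈdij]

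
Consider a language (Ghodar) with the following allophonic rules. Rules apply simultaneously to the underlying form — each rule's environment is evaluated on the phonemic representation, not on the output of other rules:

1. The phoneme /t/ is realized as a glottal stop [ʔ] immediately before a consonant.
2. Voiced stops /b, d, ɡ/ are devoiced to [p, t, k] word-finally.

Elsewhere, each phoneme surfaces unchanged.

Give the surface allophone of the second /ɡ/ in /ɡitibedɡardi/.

[ɡ]

/ɡ/ — between /d/ and /a/; rule 2 does not apply here → [ɡ].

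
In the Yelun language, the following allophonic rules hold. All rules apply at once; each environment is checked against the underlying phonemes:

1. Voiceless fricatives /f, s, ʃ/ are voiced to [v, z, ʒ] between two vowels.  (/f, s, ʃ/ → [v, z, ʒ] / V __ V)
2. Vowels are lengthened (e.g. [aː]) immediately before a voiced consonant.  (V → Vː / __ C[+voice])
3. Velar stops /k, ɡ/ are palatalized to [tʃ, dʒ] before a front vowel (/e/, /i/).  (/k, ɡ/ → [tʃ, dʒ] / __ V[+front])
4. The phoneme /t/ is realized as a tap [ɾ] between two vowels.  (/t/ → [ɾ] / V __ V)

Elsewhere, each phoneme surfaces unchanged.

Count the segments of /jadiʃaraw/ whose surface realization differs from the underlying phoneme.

4

Segments that undergo a rule: /a/ → [aː] (rule 2); /ʃ/ → [ʒ] (rule 1); /a/ → [aː] (rule 2); /a/ → [aː] (rule 2).
All other segments surface unchanged.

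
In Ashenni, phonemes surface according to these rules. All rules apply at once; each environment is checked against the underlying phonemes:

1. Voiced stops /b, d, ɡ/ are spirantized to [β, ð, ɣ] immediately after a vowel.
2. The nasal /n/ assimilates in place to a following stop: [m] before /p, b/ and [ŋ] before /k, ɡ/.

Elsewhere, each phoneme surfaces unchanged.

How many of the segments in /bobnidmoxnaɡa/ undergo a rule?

3

Segments that undergo a rule: /b/ → [β] (rule 1); /d/ → [ð] (rule 1); /ɡ/ → [ɣ] (rule 1).
All other segments surface unchanged.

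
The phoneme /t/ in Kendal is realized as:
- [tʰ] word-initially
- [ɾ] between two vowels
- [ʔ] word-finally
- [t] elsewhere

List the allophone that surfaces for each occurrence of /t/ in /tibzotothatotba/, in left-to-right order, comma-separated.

[tʰ], [ɾ], [t], [ɾ], [t]

Occurrence 1 (position 1): word-initially → [tʰ].
Occurrence 2 (position 6): between two vowels → [ɾ].
Occurrence 3 (position 8): no conditioning environment matches → elsewhere allophone [t].
Occurrence 4 (position 11): between two vowels → [ɾ].
Occurrence 5 (position 13): no conditioning environment matches → elsewhere allophone [t].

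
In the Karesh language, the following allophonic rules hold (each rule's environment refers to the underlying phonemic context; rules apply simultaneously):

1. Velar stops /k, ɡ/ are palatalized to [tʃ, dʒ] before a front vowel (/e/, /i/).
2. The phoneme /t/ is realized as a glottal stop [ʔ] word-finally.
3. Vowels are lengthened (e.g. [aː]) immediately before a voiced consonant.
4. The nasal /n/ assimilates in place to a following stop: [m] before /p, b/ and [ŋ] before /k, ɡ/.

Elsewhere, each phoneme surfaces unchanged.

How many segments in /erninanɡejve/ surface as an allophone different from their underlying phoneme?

Segments that undergo a rule: /e/ → [eː] (rule 3); /i/ → [iː] (rule 3); /a/ → [aː] (rule 3); /n/ → [ŋ] (rule 4); /ɡ/ → [dʒ] (rule 1); /e/ → [eː] (rule 3).
All other segments surface unchanged.

6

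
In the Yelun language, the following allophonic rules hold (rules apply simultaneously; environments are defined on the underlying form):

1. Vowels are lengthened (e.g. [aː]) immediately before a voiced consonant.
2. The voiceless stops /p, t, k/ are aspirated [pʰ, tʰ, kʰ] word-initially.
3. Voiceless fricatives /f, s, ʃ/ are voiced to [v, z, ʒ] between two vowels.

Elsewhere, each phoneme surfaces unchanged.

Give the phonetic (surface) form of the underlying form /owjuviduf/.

[oːwjuːviːduf]

Rule 1 applies to /o/ (word-initial: before a voiced consonant) → [oː].
/w/ (between /o/ and /j/) is unaffected → [w].
/j/ stays [j].
/u/ meets the environment for rule 1 (before a voiced consonant) → [uː].
/v/ (between /u/ and /i/) is unaffected → [v].
/i/ (between /v/ and /d/): before a voiced consonant, so rule 1 applies → [iː].
/d/ stays [d].
/u/ — between /d/ and /f/; rule 1 does not apply here → [u].
/f/ (word-final) fails the environment for rule 3, so it stays [f].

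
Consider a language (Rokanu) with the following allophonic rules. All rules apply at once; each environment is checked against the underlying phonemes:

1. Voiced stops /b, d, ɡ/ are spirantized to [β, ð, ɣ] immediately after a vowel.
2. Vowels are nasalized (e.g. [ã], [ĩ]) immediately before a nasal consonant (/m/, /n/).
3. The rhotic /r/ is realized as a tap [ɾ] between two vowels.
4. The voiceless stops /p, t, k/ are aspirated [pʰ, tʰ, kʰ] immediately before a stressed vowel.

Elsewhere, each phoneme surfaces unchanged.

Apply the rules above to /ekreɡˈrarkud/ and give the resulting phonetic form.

/e/ (word-initial): rule 2 targets it, but not before a nasal consonant → unchanged [e].
/k/ (between /e/ and /r/): rule 4 targets it, but not immediately before a stressed vowel → unchanged [k].
/r/ — between /k/ and /e/; rule 3 does not apply here → [r].
/e/ (between /r/ and /ɡ/) is in the target of rule 2 but the environment (before a nasal consonant) is not met → [e].
/ɡ/ — between /e/ and /r/, immediately after a vowel — surfaces as [ɣ] (rule 1).
/r/ (between /ɡ/ and /a/) fails the environment for rule 3, so it stays [r].
/a/ (between /r/ and /r/) fails the environment for rule 2, so it stays [a].
/r/ (between /a/ and /k/) fails the environment for rule 3, so it stays [r].
/k/ (between /r/ and /u/): rule 4 targets it, but not immediately before a stressed vowel → unchanged [k].
/u/ (between /k/ and /d/) fails the environment for rule 2, so it stays [u].
/d/ (word-final) occurs immediately after a vowel → [ð] by rule 1.

[ekreɣˈrarkuð]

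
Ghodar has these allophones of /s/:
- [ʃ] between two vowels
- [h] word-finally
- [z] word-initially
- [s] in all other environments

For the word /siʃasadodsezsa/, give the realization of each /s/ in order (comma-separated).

Occurrence 1 (position 1): word-initially → [z].
Occurrence 2 (position 5): between two vowels → [ʃ].
Occurrence 3 (position 10): no conditioning environment matches → elsewhere allophone [s].
Occurrence 4 (position 13): no conditioning environment matches → elsewhere allophone [s].

[z], [ʃ], [s], [s]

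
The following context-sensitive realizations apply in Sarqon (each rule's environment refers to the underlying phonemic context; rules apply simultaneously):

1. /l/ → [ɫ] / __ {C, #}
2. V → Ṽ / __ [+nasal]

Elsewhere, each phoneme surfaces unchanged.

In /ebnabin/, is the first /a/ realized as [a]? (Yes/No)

Yes

/a/ (between /n/ and /b/): rule 2 targets it, but not before a nasal consonant → unchanged [a].
The actual realization is [a], which matches [a].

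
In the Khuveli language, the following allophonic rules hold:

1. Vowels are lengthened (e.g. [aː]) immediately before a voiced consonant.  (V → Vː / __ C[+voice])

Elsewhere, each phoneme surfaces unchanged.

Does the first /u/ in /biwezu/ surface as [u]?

Yes

/u/ — word-final; rule 1 does not apply here → [u].
The actual realization is [u], which matches [u].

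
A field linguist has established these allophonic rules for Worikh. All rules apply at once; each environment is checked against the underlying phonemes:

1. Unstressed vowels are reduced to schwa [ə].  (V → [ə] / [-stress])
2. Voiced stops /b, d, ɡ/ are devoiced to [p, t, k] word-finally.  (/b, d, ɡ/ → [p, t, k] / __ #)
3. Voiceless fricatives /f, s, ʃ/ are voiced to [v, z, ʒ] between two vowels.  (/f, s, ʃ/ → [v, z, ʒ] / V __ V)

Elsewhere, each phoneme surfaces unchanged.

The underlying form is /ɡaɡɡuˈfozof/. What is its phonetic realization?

/ɡ/ (word-initial): rule 2 targets it, but not word-finally → unchanged [ɡ].
/a/ meets the environment for rule 1 (in an unstressed syllable) → [ə].
/ɡ/ — between /a/ and /ɡ/; rule 2 does not apply here → [ɡ].
/ɡ/ — between /ɡ/ and /u/; rule 2 does not apply here → [ɡ].
/u/ — between /ɡ/ and /f/, in an unstressed syllable — surfaces as [ə] (rule 1).
/f/ (between /u/ and /o/) occurs between two vowels → [v] by rule 3.
/o/ (between /f/ and /z/) fails the environment for rule 1, so it stays [o].
/z/ stays [z].
/o/ — between /z/ and /f/, in an unstressed syllable — surfaces as [ə] (rule 1).
/f/ (word-final) fails the environment for rule 3, so it stays [f].

[ɡəɡɡəˈvozəf]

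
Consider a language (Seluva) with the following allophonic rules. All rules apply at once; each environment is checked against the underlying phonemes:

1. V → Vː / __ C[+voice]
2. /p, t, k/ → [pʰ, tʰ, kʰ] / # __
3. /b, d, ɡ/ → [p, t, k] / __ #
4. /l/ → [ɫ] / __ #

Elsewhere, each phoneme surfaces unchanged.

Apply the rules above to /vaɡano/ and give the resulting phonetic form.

[vaːɡaːno]

/a/ meets the environment for rule 1 (before a voiced consonant) → [aː].
/ɡ/ (between /a/ and /a/) is in the target of rule 3 but the environment (word-finally) is not met → [ɡ].
Rule 1 applies to /a/ (between /ɡ/ and /n/: before a voiced consonant) → [aː].
/o/ (word-final) fails the environment for rule 1, so it stays [o].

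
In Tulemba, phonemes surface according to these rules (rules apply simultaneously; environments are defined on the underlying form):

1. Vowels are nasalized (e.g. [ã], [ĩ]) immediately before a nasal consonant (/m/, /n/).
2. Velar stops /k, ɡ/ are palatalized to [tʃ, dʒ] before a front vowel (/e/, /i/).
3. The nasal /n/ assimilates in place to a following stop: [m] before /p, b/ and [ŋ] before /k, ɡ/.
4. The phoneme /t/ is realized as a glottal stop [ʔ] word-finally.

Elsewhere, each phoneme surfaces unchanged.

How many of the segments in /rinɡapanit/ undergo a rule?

4

Segments that undergo a rule: /i/ → [ĩ] (rule 1); /n/ → [ŋ] (rule 3); /a/ → [ã] (rule 1); /t/ → [ʔ] (rule 4).
All other segments surface unchanged.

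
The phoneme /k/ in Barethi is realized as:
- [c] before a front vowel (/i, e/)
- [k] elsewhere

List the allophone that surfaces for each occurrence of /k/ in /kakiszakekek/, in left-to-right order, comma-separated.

[k], [c], [c], [c], [k]

Occurrence 1 (position 1): no conditioning environment matches → elsewhere allophone [k].
Occurrence 2 (position 3): before a front vowel → [c].
Occurrence 3 (position 8): before a front vowel → [c].
Occurrence 4 (position 10): before a front vowel → [c].
Occurrence 5 (position 12): no conditioning environment matches → elsewhere allophone [k].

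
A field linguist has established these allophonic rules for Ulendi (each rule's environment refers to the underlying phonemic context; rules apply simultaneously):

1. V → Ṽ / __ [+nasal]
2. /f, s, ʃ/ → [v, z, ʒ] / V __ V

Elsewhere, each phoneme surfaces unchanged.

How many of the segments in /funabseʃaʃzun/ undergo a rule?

3

Segments that undergo a rule: /u/ → [ũ] (rule 1); /ʃ/ → [ʒ] (rule 2); /u/ → [ũ] (rule 1).
All other segments surface unchanged.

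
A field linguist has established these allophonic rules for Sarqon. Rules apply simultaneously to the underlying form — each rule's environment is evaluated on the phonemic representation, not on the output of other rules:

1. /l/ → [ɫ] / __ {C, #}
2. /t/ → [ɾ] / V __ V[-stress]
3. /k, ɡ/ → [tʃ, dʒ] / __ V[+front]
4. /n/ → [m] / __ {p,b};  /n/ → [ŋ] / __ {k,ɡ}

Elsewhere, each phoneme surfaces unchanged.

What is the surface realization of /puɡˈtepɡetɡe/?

[puɡˈtepdʒetdʒe]

/p/ stays [p].
/u/ — not in any rule's target class → [u].
/ɡ/ — between /u/ and /t/; rule 3 does not apply here → [ɡ].
/t/ (between /ɡ/ and /e/) fails the environment for rule 2, so it stays [t].
/e/ (between /t/ and /p/): no rule targets it → [e].
/p/ stays [p].
/ɡ/ meets the environment for rule 3 (before a front vowel) → [dʒ].
/e/ — not in any rule's target class → [e].
/t/ — between /e/ and /ɡ/; rule 2 does not apply here → [t].
/ɡ/ (between /t/ and /e/) occurs before a front vowel → [dʒ] by rule 3.
/e/ stays [e].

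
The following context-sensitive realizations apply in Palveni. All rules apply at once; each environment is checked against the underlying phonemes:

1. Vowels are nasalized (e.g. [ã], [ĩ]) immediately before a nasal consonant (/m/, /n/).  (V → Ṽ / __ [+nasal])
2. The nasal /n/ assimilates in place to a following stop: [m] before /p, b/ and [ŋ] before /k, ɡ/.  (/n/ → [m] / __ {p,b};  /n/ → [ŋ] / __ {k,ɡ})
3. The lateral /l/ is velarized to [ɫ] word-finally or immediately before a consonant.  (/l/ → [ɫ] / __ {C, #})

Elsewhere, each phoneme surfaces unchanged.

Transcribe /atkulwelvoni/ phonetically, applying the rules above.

/a/ (word-initial) fails the environment for rule 1, so it stays [a].
/t/ (between /a/ and /k/): no rule targets it → [t].
/k/ — not in any rule's target class → [k].
/u/ (between /k/ and /l/): rule 1 targets it, but not before a nasal consonant → unchanged [u].
/l/ meets the environment for rule 3 (word-finally or immediately before a consonant) → [ɫ].
/w/ (between /l/ and /e/) is unaffected → [w].
/e/ (between /w/ and /l/): rule 1 targets it, but not before a nasal consonant → unchanged [e].
/l/ meets the environment for rule 3 (word-finally or immediately before a consonant) → [ɫ].
/v/ stays [v].
/o/ (between /v/ and /n/): before a nasal consonant, so rule 1 applies → [õ].
/n/ (between /o/ and /i/): rule 2 targets it, but not before a labial or velar stop → unchanged [n].
/i/ — word-final; rule 1 does not apply here → [i].

[atkuɫweɫvõni]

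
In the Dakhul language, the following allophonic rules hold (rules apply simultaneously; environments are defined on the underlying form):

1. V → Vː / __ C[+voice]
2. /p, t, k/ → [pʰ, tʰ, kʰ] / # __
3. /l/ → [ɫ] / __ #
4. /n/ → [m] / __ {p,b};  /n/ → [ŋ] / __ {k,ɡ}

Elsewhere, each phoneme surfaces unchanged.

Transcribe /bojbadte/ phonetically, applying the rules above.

/b/ (word-initial) is unaffected → [b].
/o/ meets the environment for rule 1 (before a voiced consonant) → [oː].
/j/ — not in any rule's target class → [j].
/b/ (between /j/ and /a/) is unaffected → [b].
/a/ (between /b/ and /d/): before a voiced consonant, so rule 1 applies → [aː].
/d/ — not in any rule's target class → [d].
/t/ (between /d/ and /e/) fails the environment for rule 2, so it stays [t].
/e/ — word-final; rule 1 does not apply here → [e].

[boːjbaːdte]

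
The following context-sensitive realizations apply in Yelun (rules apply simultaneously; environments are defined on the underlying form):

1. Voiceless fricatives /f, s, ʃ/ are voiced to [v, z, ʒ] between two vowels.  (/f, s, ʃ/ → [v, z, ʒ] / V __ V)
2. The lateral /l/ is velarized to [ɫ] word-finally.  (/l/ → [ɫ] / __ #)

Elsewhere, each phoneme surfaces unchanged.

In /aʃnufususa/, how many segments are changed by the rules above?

Segments that undergo a rule: /f/ → [v] (rule 1); /s/ → [z] (rule 1); /s/ → [z] (rule 1).
All other segments surface unchanged.

3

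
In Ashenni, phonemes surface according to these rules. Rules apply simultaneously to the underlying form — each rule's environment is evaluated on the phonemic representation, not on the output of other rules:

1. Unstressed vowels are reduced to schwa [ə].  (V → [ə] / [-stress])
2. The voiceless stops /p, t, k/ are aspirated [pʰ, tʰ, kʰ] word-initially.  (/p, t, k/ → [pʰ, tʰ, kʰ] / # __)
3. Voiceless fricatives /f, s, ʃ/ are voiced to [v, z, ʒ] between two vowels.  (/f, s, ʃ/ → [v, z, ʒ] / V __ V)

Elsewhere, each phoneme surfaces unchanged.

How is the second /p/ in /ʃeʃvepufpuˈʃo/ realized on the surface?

/p/ (between /f/ and /u/): rule 2 targets it, but not word-initially → unchanged [p].

[p]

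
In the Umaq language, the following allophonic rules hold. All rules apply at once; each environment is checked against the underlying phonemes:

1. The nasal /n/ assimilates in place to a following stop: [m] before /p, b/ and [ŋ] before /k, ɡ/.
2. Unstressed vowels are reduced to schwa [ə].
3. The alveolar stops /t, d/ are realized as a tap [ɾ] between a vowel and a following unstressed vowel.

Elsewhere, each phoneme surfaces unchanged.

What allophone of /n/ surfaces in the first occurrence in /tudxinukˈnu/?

/n/ (between /i/ and /u/) fails the environment for rule 1, so it stays [n].

[n]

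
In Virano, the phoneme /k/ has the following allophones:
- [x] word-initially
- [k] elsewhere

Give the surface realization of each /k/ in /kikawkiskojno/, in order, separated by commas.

[x], [k], [k], [k]

Occurrence 1 (position 1): word-initially → [x].
Occurrence 2 (position 3): no conditioning environment matches → elsewhere allophone [k].
Occurrence 3 (position 6): no conditioning environment matches → elsewhere allophone [k].
Occurrence 4 (position 9): no conditioning environment matches → elsewhere allophone [k].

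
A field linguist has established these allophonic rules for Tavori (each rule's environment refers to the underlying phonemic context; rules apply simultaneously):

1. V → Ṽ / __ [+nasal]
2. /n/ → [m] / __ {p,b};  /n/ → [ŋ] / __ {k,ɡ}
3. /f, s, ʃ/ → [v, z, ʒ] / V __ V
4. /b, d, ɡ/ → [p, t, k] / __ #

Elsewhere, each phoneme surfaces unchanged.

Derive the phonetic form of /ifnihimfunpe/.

[ifnihĩmfũmpe]

/i/ (word-initial) is in the target of rule 1 but the environment (before a nasal consonant) is not met → [i].
/f/ — between /i/ and /n/; rule 3 does not apply here → [f].
/n/ — between /f/ and /i/; rule 2 does not apply here → [n].
/i/ (between /n/ and /h/) is in the target of rule 1 but the environment (before a nasal consonant) is not met → [i].
/h/ stays [h].
/i/ (between /h/ and /m/) occurs before a nasal consonant → [ĩ] by rule 1.
/m/ — not in any rule's target class → [m].
/f/ (between /m/ and /u/) fails the environment for rule 3, so it stays [f].
/u/ — between /f/ and /n/, before a nasal consonant — surfaces as [ũ] (rule 1).
/n/ (between /u/ and /p/) occurs before a labial or velar stop → [m] by rule 2.
/p/ (between /n/ and /e/): no rule targets it → [p].
/e/ (word-final) fails the environment for rule 1, so it stays [e].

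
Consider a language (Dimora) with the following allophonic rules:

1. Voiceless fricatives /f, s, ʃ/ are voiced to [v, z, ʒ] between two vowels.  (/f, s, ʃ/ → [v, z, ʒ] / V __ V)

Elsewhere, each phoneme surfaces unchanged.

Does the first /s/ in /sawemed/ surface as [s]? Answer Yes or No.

/s/ (word-initial): rule 1 targets it, but not between two vowels → unchanged [s].
The actual realization is [s], which matches [s].

Yes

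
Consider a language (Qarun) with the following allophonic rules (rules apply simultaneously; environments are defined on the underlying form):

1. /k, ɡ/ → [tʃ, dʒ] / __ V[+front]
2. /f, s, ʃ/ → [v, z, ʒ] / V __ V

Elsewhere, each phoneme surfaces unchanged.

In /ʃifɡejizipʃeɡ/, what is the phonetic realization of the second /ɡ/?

[ɡ]

/ɡ/ — word-final; rule 1 does not apply here → [ɡ].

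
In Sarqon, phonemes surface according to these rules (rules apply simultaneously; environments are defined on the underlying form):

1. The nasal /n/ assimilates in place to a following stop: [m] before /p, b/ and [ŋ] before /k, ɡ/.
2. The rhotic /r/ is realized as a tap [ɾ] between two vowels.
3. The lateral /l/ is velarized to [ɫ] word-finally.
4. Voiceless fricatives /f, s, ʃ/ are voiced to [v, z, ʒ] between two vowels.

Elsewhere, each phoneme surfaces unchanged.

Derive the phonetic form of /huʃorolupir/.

/h/ — not in any rule's target class → [h].
/u/ (between /h/ and /ʃ/) is unaffected → [u].
/ʃ/ (between /u/ and /o/) occurs between two vowels → [ʒ] by rule 4.
/o/ (between /ʃ/ and /r/) is unaffected → [o].
/r/ (between /o/ and /o/) occurs between two vowels → [ɾ] by rule 2.
/o/ (between /r/ and /l/): no rule targets it → [o].
/l/ (between /o/ and /u/) is in the target of rule 3 but the environment (word-finally) is not met → [l].
/u/ (between /l/ and /p/): no rule targets it → [u].
/p/ (between /u/ and /i/): no rule targets it → [p].
/i/ stays [i].
/r/ — word-final; rule 2 does not apply here → [r].

[huʒoɾolupir]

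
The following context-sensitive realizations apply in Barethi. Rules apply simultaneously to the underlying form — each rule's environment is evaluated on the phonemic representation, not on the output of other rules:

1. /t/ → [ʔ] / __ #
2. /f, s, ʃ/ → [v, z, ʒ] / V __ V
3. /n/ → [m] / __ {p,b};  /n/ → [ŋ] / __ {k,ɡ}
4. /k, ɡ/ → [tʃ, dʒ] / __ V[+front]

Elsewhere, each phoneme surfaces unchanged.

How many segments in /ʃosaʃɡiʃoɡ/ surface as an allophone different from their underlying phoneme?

Segments that undergo a rule: /s/ → [z] (rule 2); /ɡ/ → [dʒ] (rule 4); /ʃ/ → [ʒ] (rule 2).
All other segments surface unchanged.

3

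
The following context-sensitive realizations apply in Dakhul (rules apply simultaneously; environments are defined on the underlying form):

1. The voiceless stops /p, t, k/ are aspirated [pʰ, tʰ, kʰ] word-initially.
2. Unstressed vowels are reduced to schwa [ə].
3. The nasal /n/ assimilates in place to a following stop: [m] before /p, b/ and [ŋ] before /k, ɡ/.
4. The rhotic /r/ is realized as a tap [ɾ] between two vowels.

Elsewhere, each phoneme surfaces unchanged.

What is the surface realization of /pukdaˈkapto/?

[pʰəkdəˈkaptə]

Rule 1 applies to /p/ (word-initial: word-initially) → [pʰ].
Rule 2 applies to /u/ (between /p/ and /k/: in an unstressed syllable) → [ə].
/k/ — between /u/ and /d/; rule 1 does not apply here → [k].
Rule 2 applies to /a/ (between /d/ and /k/: in an unstressed syllable) → [ə].
/k/ (between /a/ and /a/): rule 1 targets it, but not word-initially → unchanged [k].
/a/ — between /k/ and /p/; rule 2 does not apply here → [a].
/p/ (between /a/ and /t/): rule 1 targets it, but not word-initially → unchanged [p].
/t/ (between /p/ and /o/) fails the environment for rule 1, so it stays [t].
/o/ meets the environment for rule 2 (in an unstressed syllable) → [ə].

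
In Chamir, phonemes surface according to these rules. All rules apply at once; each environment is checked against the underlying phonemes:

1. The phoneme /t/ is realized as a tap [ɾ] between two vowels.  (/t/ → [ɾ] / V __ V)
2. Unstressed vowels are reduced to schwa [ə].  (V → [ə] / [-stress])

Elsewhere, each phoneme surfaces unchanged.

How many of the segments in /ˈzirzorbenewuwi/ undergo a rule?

Segments that undergo a rule: /o/ → [ə] (rule 2); /e/ → [ə] (rule 2); /e/ → [ə] (rule 2); /u/ → [ə] (rule 2); /i/ → [ə] (rule 2).
All other segments surface unchanged.

5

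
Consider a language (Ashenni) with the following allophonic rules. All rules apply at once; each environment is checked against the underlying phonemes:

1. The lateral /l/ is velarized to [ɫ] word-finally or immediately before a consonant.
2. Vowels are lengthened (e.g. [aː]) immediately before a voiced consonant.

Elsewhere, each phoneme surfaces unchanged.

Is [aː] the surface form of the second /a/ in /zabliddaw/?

/a/ — between /d/ and /w/, before a voiced consonant — surfaces as [aː] (rule 2).
The actual realization is [aː], which matches [aː].

Yes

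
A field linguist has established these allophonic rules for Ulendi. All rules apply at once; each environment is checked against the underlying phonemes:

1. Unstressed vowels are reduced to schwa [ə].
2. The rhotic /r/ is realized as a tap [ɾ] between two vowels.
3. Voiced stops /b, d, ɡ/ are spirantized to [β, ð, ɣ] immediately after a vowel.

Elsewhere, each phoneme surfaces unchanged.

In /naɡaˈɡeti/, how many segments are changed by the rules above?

Segments that undergo a rule: /a/ → [ə] (rule 1); /ɡ/ → [ɣ] (rule 3); /a/ → [ə] (rule 1); /ɡ/ → [ɣ] (rule 3); /i/ → [ə] (rule 1).
All other segments surface unchanged.

5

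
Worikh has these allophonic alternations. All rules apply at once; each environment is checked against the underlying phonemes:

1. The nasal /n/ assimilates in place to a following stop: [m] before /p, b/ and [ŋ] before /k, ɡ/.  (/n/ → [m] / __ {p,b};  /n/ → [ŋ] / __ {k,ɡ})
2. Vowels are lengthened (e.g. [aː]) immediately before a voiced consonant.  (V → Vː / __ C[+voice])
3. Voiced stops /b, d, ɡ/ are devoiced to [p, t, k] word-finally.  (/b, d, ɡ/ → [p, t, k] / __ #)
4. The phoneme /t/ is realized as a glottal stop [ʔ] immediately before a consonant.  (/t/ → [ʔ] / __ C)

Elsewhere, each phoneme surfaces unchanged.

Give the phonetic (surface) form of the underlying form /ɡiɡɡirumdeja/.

[ɡiːɡɡiːruːmdeːja]

/ɡ/ (word-initial): rule 3 targets it, but not word-finally → unchanged [ɡ].
/i/ (between /ɡ/ and /ɡ/): before a voiced consonant, so rule 2 applies → [iː].
/ɡ/ — between /i/ and /ɡ/; rule 3 does not apply here → [ɡ].
/ɡ/ (between /ɡ/ and /i/): rule 3 targets it, but not word-finally → unchanged [ɡ].
/i/ — between /ɡ/ and /r/, before a voiced consonant — surfaces as [iː] (rule 2).
/u/ (between /r/ and /m/) occurs before a voiced consonant → [uː] by rule 2.
/d/ — between /m/ and /e/; rule 3 does not apply here → [d].
Rule 2 applies to /e/ (between /d/ and /j/: before a voiced consonant) → [eː].
/a/ (word-final) fails the environment for rule 2, so it stays [a].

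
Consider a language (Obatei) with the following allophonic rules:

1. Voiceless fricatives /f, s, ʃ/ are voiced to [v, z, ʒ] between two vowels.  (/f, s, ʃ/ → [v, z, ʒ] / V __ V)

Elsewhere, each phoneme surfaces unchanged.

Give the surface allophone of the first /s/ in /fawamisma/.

[s]

/s/ (between /i/ and /m/) fails the environment for rule 1, so it stays [s].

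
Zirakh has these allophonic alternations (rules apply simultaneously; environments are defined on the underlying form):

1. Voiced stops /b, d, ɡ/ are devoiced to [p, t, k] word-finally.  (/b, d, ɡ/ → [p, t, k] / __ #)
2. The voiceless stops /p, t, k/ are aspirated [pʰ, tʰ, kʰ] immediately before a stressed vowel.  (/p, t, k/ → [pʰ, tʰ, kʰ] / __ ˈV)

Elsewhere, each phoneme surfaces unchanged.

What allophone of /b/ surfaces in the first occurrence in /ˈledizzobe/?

/b/ — between /o/ and /e/; rule 1 does not apply here → [b].

[b]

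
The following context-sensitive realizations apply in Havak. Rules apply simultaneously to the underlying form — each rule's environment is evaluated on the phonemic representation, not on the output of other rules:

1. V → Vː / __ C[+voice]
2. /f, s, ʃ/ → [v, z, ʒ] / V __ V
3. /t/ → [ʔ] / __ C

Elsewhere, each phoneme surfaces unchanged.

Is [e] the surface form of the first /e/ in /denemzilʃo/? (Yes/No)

No

/e/ meets the environment for rule 1 (before a voiced consonant) → [eː].
The actual realization is [eː], not [e].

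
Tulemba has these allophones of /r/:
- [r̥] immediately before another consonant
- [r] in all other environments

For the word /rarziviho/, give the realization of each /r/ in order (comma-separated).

[r], [r̥]

Occurrence 1 (position 1): no conditioning environment matches → elsewhere allophone [r].
Occurrence 2 (position 3): immediately before another consonant → [r̥].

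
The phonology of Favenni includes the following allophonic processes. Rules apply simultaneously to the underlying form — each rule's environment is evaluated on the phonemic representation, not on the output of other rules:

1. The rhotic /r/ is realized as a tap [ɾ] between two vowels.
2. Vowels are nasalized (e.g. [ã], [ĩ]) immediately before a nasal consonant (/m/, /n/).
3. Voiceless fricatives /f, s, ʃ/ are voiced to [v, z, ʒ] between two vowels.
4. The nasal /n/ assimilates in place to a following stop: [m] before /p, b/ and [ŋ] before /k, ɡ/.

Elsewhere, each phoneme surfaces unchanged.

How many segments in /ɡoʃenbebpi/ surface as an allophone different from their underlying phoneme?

Segments that undergo a rule: /ʃ/ → [ʒ] (rule 3); /e/ → [ẽ] (rule 2); /n/ → [m] (rule 4).
All other segments surface unchanged.

3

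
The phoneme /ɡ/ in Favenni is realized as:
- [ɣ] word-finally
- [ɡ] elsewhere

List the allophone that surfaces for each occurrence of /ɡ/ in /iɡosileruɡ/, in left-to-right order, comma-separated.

[ɡ], [ɣ]

Occurrence 1 (position 2): no conditioning environment matches → elsewhere allophone [ɡ].
Occurrence 2 (position 10): word-finally → [ɣ].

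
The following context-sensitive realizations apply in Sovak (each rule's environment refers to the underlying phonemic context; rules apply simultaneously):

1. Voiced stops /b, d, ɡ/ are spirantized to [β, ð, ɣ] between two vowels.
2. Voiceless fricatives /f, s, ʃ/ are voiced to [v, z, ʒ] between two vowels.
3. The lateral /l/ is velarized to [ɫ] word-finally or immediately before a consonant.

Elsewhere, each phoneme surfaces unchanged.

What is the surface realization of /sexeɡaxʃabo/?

[sexeɣaxʃaβo]

/s/ (word-initial) is in the target of rule 2 but the environment (between two vowels) is not met → [s].
/ɡ/ (between /e/ and /a/): between two vowels, so rule 1 applies → [ɣ].
/ʃ/ (between /x/ and /a/) fails the environment for rule 2, so it stays [ʃ].
/b/ meets the environment for rule 1 (between two vowels) → [β].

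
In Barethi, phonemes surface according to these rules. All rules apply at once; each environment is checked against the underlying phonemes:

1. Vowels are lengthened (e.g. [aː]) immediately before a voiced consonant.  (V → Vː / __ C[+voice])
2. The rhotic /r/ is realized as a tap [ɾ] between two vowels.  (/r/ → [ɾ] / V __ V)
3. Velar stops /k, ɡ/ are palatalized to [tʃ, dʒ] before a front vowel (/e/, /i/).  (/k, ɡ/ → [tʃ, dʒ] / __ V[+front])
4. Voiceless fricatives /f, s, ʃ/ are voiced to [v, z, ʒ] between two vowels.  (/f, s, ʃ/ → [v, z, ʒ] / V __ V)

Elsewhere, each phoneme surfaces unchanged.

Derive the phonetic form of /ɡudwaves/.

[ɡuːdwaːves]

/ɡ/ — word-initial; rule 3 does not apply here → [ɡ].
/u/ meets the environment for rule 1 (before a voiced consonant) → [uː].
/d/ stays [d].
/w/ stays [w].
/a/ (between /w/ and /v/): before a voiced consonant, so rule 1 applies → [aː].
/v/ (between /a/ and /e/): no rule targets it → [v].
/e/ (between /v/ and /s/) is in the target of rule 1 but the environment (before a voiced consonant) is not met → [e].
/s/ (word-final): rule 4 targets it, but not between two vowels → unchanged [s].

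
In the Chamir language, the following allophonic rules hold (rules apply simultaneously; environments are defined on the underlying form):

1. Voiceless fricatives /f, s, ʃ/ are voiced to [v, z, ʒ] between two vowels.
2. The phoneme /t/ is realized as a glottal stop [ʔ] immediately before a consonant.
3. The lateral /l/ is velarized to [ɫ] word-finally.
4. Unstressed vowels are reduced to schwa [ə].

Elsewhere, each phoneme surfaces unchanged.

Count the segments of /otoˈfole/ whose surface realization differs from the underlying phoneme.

4

Segments that undergo a rule: /o/ → [ə] (rule 4); /o/ → [ə] (rule 4); /f/ → [v] (rule 1); /e/ → [ə] (rule 4).
All other segments surface unchanged.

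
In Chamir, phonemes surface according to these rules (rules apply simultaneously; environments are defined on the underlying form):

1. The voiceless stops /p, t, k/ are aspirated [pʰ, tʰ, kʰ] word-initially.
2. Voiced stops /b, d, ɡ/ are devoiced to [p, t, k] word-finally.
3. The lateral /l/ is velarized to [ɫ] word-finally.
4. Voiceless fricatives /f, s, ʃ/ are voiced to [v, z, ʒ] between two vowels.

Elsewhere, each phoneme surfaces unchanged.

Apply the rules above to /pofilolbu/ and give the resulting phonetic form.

/p/ meets the environment for rule 1 (word-initially) → [pʰ].
/o/ — not in any rule's target class → [o].
/f/ (between /o/ and /i/) occurs between two vowels → [v] by rule 4.
/i/ (between /f/ and /l/): no rule targets it → [i].
/l/ — between /i/ and /o/; rule 3 does not apply here → [l].
/o/ stays [o].
/l/ (between /o/ and /b/): rule 3 targets it, but not word-finally → unchanged [l].
/b/ (between /l/ and /u/) is in the target of rule 2 but the environment (word-finally) is not met → [b].
/u/ stays [u].

[pʰovilolbu]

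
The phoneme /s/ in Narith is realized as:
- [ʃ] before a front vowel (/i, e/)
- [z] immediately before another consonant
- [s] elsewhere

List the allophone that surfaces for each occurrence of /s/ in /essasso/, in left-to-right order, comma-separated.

Occurrence 1 (position 2): immediately before another consonant → [z].
Occurrence 2 (position 3): no conditioning environment matches → elsewhere allophone [s].
Occurrence 3 (position 5): immediately before another consonant → [z].
Occurrence 4 (position 6): no conditioning environment matches → elsewhere allophone [s].

[z], [s], [z], [s]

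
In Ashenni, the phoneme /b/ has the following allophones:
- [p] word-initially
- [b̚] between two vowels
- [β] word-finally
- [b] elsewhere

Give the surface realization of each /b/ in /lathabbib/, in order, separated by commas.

[b], [b], [β]

Occurrence 1 (position 6): no conditioning environment matches → elsewhere allophone [b].
Occurrence 2 (position 7): no conditioning environment matches → elsewhere allophone [b].
Occurrence 3 (position 9): word-finally → [β].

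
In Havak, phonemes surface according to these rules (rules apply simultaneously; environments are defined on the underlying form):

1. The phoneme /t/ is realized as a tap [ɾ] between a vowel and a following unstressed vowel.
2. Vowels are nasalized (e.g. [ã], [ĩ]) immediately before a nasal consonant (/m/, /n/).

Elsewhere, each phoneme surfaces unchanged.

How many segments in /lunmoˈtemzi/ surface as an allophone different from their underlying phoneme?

2

Segments that undergo a rule: /u/ → [ũ] (rule 2); /e/ → [ẽ] (rule 2).
All other segments surface unchanged.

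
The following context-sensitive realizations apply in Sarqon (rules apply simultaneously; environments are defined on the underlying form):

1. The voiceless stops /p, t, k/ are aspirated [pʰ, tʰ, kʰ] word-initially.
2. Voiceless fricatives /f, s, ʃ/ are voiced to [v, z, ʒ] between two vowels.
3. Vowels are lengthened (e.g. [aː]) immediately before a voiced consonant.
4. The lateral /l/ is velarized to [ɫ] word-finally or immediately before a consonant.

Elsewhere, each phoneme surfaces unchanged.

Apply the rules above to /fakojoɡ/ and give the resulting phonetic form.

/f/ (word-initial): rule 2 targets it, but not between two vowels → unchanged [f].
/a/ (between /f/ and /k/) is in the target of rule 3 but the environment (before a voiced consonant) is not met → [a].
/k/ (between /a/ and /o/) fails the environment for rule 1, so it stays [k].
/o/ (between /k/ and /j/): before a voiced consonant, so rule 3 applies → [oː].
/j/ — not in any rule's target class → [j].
/o/ — between /j/ and /ɡ/, before a voiced consonant — surfaces as [oː] (rule 3).
/ɡ/ — not in any rule's target class → [ɡ].

[fakoːjoːɡ]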